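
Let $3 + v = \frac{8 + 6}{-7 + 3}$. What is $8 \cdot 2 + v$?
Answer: $\frac{19}{2} \approx 9.5$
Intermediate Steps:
$v = - \frac{13}{2}$ ($v = -3 + \frac{8 + 6}{-7 + 3} = -3 + \frac{14}{-4} = -3 + 14 \left(- \frac{1}{4}\right) = -3 - \frac{7}{2} = - \frac{13}{2} \approx -6.5$)
$8 \cdot 2 + v = 8 \cdot 2 - \frac{13}{2} = 16 - \frac{13}{2} = \frac{19}{2}$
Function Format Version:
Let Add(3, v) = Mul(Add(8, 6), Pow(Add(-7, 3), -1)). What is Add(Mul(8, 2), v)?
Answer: Rational(19, 2) ≈ 9.5000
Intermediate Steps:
v = Rational(-13, 2) (v = Add(-3, Mul(Add(8, 6), Pow(Add(-7, 3), -1))) = Add(-3, Mul(14, Pow(-4, -1))) = Add(-3, Mul(14, Rational(-1, 4))) = Add(-3, Rational(-7, 2)) = Rational(-13, 2) ≈ -6.5000)
Add(Mul(8, 2), v) = Add(Mul(8, 2), Rational(-13, 2)) = Add(16, Rational(-13, 2)) = Rational(19, 2)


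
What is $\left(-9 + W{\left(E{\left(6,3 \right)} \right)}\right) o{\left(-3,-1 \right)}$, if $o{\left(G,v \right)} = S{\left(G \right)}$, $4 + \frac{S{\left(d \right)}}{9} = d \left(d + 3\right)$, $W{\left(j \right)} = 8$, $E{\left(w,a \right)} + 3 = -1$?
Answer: $36$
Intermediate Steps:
$E{\left(w,a \right)} = -4$ ($E{\left(w,a \right)} = -3 - 1 = -4$)
$S{\left(d \right)} = -36 + 9 d \left(3 + d\right)$ ($S{\left(d \right)} = -36 + 9 d \left(d + 3\right) = -36 + 9 d \left(3 + d\right)$)
$o{\left(G,v \right)} = -36 + 9 G^{2} + 27 G$
$\left(-9 + W{\left(E{\left(6,3 \right)} \right)}\right) o{\left(-3,-1 \right)} = \left(-9 + 8\right) \left(-36 + 9 \left(-3\right)^{2} + 27 \left(-3\right)\right) = - (-36 + 9 \cdot 9 - 81) = - (-36 + 81 - 81) = \left(-1\right) \left(-36\right) = 36$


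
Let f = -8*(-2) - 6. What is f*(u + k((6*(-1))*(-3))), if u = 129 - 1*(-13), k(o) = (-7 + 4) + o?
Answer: 1570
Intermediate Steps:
k(o) = -3 + o
u = 142 (u = 129 + 13 = 142)
f = 10 (f = 16 - 6 = 10)
f*(u + k((6*(-1))*(-3))) = 10*(142 + (-3 + (6*(-1))*(-3))) = 10*(142 + (-3 - 6*(-3))) = 10*(142 + (-3 + 18)) = 10*(142 + 15) = 10*157 = 1570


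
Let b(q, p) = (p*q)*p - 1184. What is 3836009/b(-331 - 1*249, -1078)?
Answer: -3836009/674009904 ≈ -0.0056913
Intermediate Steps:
b(q, p) = -1184 + q*p² (b(q, p) = q*p² - 1184 = -1184 + q*p²)
3836009/b(-331 - 1*249, -1078) = 3836009/(-1184 + (-331 - 1*249)*(-1078)²) = 3836009/(-1184 + (-331 - 249)*1162084) = 3836009/(-1184 - 580*1162084) = 3836009/(-1184 - 674008720) = 3836009/(-674009904) = 3836009*(-1/674009904) = -3836009/674009904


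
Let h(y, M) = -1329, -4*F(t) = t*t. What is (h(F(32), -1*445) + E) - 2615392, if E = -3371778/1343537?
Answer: -3515664853955/1343537 ≈ -2.6167e+6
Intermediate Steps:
F(t) = -t**2/4 (F(t) = -t*t/4 = -t**2/4)
E = -3371778/1343537 (E = -3371778*1/1343537 = -3371778/1343537 ≈ -2.5096)
(h(F(32), -1*445) + E) - 2615392 = (-1329 - 3371778/1343537) - 2615392 = -1788932451/1343537 - 2615392 = -3515664853955/1343537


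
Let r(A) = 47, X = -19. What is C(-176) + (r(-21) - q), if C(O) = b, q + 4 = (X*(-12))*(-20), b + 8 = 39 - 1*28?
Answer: 4614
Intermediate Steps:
b = 3 (b = -8 + (39 - 1*28) = -8 + (39 - 28) = -8 + 11 = 3)
q = -4564 (q = -4 - 19*(-12)*(-20) = -4 + 228*(-20) = -4 - 4560 = -4564)
C(O) = 3
C(-176) + (r(-21) - q) = 3 + (47 - 1*(-4564)) = 3 + (47 + 4564) = 3 + 4611 = 4614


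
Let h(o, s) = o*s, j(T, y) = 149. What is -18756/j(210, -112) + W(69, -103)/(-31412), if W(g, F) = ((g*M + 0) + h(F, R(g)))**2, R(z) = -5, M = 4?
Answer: -682389941/4680388 ≈ -145.80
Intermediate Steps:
W(g, F) = (-5*F + 4*g)**2 (W(g, F) = ((g*4 + 0) + F*(-5))**2 = ((4*g + 0) - 5*F)**2 = (4*g - 5*F)**2 = (-5*F + 4*g)**2)
-18756/j(210, -112) + W(69, -103)/(-31412) = -18756/149 + (-5*(-103) + 4*69)**2/(-31412) = -18756*1/149 + (515 + 276)**2*(-1/31412) = -18756/149 + 791**2*(-1/31412) = -18756/149 + 625681*(-1/31412) = -18756/149 - 625681/31412 = -682389941/4680388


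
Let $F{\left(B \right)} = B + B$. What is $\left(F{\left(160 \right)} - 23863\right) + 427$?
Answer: $-23116$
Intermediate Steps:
$F{\left(B \right)} = 2 B$
$\left(F{\left(160 \right)} - 23863\right) + 427 = \left(2 \cdot 160 - 23863\right) + 427 = \left(320 - 23863\right) + 427 = -23543 + 427 = -23116$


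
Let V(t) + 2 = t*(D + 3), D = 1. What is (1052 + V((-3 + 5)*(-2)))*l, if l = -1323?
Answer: -1367982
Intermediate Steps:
V(t) = -2 + 4*t (V(t) = -2 + t*(1 + 3) = -2 + t*4 = -2 + 4*t)
(1052 + V((-3 + 5)*(-2)))*l = (1052 + (-2 + 4*((-3 + 5)*(-2))))*(-1323) = (1052 + (-2 + 4*(2*(-2))))*(-1323) = (1052 + (-2 + 4*(-4)))*(-1323) = (1052 + (-2 - 16))*(-1323) = (1052 - 18)*(-1323) = 1034*(-1323) = -1367982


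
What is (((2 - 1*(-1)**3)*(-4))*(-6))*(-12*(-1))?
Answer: 864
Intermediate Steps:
(((2 - 1*(-1)**3)*(-4))*(-6))*(-12*(-1)) = (((2 - 1*(-1))*(-4))*(-6))*12 = (((2 + 1)*(-4))*(-6))*12 = ((3*(-4))*(-6))*12 = -12*(-6)*12 = 72*12 = 864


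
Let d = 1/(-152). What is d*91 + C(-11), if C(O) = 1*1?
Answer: 61/152 ≈ 0.40132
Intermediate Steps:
C(O) = 1
d = -1/152 ≈ -0.0065789
d*91 + C(-11) = -1/152*91 + 1 = -91/152 + 1 = 61/152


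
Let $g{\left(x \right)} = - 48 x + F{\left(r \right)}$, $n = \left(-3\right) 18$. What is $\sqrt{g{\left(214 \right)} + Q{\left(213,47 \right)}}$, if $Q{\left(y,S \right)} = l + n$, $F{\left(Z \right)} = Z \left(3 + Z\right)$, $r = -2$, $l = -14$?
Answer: $i \sqrt{10342} \approx 101.7 i$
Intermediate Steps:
$n = -54$
$Q{\left(y,S \right)} = -68$ ($Q{\left(y,S \right)} = -14 - 54 = -68$)
$g{\left(x \right)} = -2 - 48 x$ ($g{\left(x \right)} = - 48 x - 2 \left(3 - 2\right) = - 48 x - 2 = -2 - 48 x$)
$\sqrt{g{\left(214 \right)} + Q{\left(213,47 \right)}} = \sqrt{\left(-2 - 10272\right) - 68} = \sqrt{-10274 - 68} = \sqrt{-10342} = i \sqrt{10342}$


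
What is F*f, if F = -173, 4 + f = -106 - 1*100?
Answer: 36330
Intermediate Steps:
f = -210 (f = -4 + (-106 - 1*100) = -4 + (-106 - 100) = -4 - 206 = -210)
F*f = -173*(-210) = 36330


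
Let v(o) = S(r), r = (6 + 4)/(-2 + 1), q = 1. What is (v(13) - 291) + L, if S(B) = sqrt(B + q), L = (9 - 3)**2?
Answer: -255 + 3*I ≈ -255.0 + 3.0*I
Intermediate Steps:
L = 36 (L = 6**2 = 36)
r = -10 (r = 10/(-1) = 10*(-1) = -10)
S(B) = sqrt(1 + B) (S(B) = sqrt(B + 1) = sqrt(1 + B))
v(o) = 3*I (v(o) = sqrt(1 - 10) = sqrt(-9) = 3*I)
(v(13) - 291) + L = (3*I - 291) + 36 = (-291 + 3*I) + 36 = -255 + 3*I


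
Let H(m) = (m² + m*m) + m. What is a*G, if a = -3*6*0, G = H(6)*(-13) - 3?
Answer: 0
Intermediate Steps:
H(m) = m + 2*m² (H(m) = (m² + m²) + m = 2*m² + m = m + 2*m²)
G = -1017 (G = (6*(1 + 2*6))*(-13) - 3 = (6*(1 + 12))*(-13) - 3 = (6*13)*(-13) - 3 = 78*(-13) - 3 = -1014 - 3 = -1017)
a = 0 (a = -18*0 = 0)
a*G = 0*(-1017) = 0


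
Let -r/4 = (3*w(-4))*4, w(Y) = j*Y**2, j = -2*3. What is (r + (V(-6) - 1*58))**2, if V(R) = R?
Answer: 20647936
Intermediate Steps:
j = -6
w(Y) = -6*Y**2
r = 4608 (r = -4*3*(-6*(-4)**2)*4 = -4*3*(-6*16)*4 = -4*3*(-96)*4 = -(-1152)*4 = -4*(-1152) = 4608)
(r + (V(-6) - 1*58))**2 = (4608 + (-6 - 1*58))**2 = (4608 + (-6 - 58))**2 = (4608 - 64)**2 = 4544**2 = 20647936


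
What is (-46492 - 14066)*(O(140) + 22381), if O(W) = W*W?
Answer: -2542285398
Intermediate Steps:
O(W) = W²
(-46492 - 14066)*(O(140) + 22381) = (-46492 - 14066)*(140² + 22381) = -60558*(19600 + 22381) = -60558*41981 = -2542285398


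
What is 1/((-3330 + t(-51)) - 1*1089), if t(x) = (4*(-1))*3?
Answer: -1/4431 ≈ -0.00022568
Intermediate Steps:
t(x) = -12 (t(x) = -4*3 = -12)
1/((-3330 + t(-51)) - 1*1089) = 1/((-3330 - 12) - 1*1089) = 1/(-3342 - 1089) = 1/(-4431) = -1/4431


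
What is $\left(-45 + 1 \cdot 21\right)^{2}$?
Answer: $576$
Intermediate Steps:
$\left(-45 + 1 \cdot 21\right)^{2} = \left(-45 + 21\right)^{2} = \left(-24\right)^{2} = 576$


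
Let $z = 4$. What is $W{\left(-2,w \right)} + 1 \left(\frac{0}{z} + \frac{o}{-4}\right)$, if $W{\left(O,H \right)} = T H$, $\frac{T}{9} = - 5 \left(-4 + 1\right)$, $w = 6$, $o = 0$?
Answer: $810$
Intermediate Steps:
$T = 135$ ($T = 9 \left(- 5 \left(-4 + 1\right)\right) = 9 \left(\left(-5\right) \left(-3\right)\right) = 9 \cdot 15 = 135$)
$W{\left(O,H \right)} = 135 H$
$W{\left(-2,w \right)} + 1 \left(\frac{0}{z} + \frac{o}{-4}\right) = 135 \cdot 6 + 1 \left(\frac{0}{4} + \frac{0}{-4}\right) = 810 + 1 \left(0 \cdot \frac{1}{4} + 0 \left(- \frac{1}{4}\right)\right) = 810 + 1 \left(0 + 0\right) = 810 + 1 \cdot 0 = 810 + 0 = 810$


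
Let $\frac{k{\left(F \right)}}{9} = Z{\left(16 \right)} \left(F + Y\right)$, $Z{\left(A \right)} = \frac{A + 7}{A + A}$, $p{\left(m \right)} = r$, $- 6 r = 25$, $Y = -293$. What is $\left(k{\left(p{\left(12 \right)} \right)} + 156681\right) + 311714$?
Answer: $\frac{29854253}{64} \approx 4.6647 \cdot 10^{5}$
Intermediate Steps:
$r = - \frac{25}{6}$ ($r = \left(- \frac{1}{6}\right) 25 = - \frac{25}{6} \approx -4.1667$)
$p{\left(m \right)} = - \frac{25}{6}$
$Z{\left(A \right)} = \frac{7 + A}{2 A}$
$k{\left(F \right)} = - \frac{60651}{32} + \frac{207 F}{32}$ ($k{\left(F \right)} = 9 \frac{7 + 16}{2 \cdot 16} \left(F - 293\right) = 9 \cdot \frac{1}{2} \cdot \frac{1}{16} \cdot 23 \left(-293 + F\right) = 9 \frac{23 \left(-293 + F\right)}{32} = 9 \left(- \frac{6739}{32} + \frac{23 F}{32}\right) = - \frac{60651}{32} + \frac{207 F}{32}$)
$\left(k{\left(p{\left(12 \right)} \right)} + 156681\right) + 311714 = \left(\left(- \frac{60651}{32} + \frac{207}{32} \left(- \frac{25}{6}\right)\right) + 156681\right) + 311714 = \left(\left(- \frac{60651}{32} - \frac{1725}{64}\right) + 156681\right) + 311714 = \left(- \frac{123027}{64} + 156681\right) + 311714 = \frac{9904557}{64} + 311714 = \frac{29854253}{64}$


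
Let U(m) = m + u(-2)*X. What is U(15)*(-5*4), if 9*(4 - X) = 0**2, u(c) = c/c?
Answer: -380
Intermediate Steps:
u(c) = 1
X = 4 (X = 4 - 1/9*0**2 = 4 - 1/9*0 = 4 + 0 = 4)
U(m) = 4 + m (U(m) = m + 1*4 = m + 4 = 4 + m)
U(15)*(-5*4) = (4 + 15)*(-5*4) = 19*(-20) = -380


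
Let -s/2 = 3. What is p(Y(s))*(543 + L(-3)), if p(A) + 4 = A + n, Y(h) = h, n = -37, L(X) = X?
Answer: -25380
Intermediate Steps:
s = -6 (s = -2*3 = -6)
p(A) = -41 + A (p(A) = -4 + (A - 37) = -4 + (-37 + A) = -41 + A)
p(Y(s))*(543 + L(-3)) = (-41 - 6)*(543 - 3) = -47*540 = -25380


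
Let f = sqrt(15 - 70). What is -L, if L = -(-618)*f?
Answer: -618*I*sqrt(55) ≈ -4583.2*I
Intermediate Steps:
f = I*sqrt(55) (f = sqrt(-55) = I*sqrt(55) ≈ 7.4162*I)
L = 618*I*sqrt(55) (L = -(-618)*I*sqrt(55) = 618*I*sqrt(55) ≈ 4583.2*I)
-L = -618*I*sqrt(55)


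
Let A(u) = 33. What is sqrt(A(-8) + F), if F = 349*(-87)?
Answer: 3*I*sqrt(3370) ≈ 174.16*I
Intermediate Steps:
F = -30363
sqrt(A(-8) + F) = sqrt(33 - 30363) = sqrt(-30330) = 3*I*sqrt(3370)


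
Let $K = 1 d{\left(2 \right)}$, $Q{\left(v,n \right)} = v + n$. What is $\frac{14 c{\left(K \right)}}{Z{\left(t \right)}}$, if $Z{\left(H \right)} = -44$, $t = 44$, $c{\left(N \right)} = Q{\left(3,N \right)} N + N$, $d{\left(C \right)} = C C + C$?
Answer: $- \frac{210}{11} \approx -19.091$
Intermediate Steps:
$Q{\left(v,n \right)} = n + v$
$d{\left(C \right)} = C + C^{2}$ ($d{\left(C \right)} = C^{2} + C = C + C^{2}$)
$K = 6$ ($K = 1 \cdot 2 \left(1 + 2\right) = 1 \cdot 2 \cdot 3 = 1 \cdot 6 = 6$)
$c{\left(N \right)} = N + N \left(3 + N\right)$ ($c{\left(N \right)} = \left(N + 3\right) N + N = \left(3 + N\right) N + N = N \left(3 + N\right) + N = N + N \left(3 + N\right)$)
$\frac{14 c{\left(K \right)}}{Z{\left(t \right)}} = \frac{14 \cdot 6 \left(4 + 6\right)}{-44} = 14 \cdot 6 \cdot 10 \left(- \frac{1}{44}\right) = 14 \cdot 60 \left(- \frac{1}{44}\right) = 840 \left(- \frac{1}{44}\right) = - \frac{210}{11}$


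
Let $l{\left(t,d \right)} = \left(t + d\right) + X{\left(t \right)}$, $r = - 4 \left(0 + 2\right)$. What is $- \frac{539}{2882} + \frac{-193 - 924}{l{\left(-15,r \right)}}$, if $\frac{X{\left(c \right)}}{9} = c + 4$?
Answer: $\frac{71669}{7991} \approx 8.9687$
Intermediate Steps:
$X{\left(c \right)} = 36 + 9 c$ ($X{\left(c \right)} = 9 \left(c + 4\right) = 9 \left(4 + c\right) = 36 + 9 c$)
$r = -8$ ($r = \left(-4\right) 2 = -8$)
$l{\left(t,d \right)} = 36 + d + 10 t$ ($l{\left(t,d \right)} = \left(t + d\right) + \left(36 + 9 t\right) = \left(d + t\right) + \left(36 + 9 t\right) = 36 + d + 10 t$)
$- \frac{539}{2882} + \frac{-193 - 924}{l{\left(-15,r \right)}} = - \frac{539}{2882} + \frac{-193 - 924}{36 - 8 + 10 \left(-15\right)} = \left(-539\right) \frac{1}{2882} - \frac{1117}{36 - 8 - 150} = - \frac{49}{262} - \frac{1117}{-122} = - \frac{49}{262} - - \frac{1117}{122} = - \frac{49}{262} + \frac{1117}{122} = \frac{71669}{7991}$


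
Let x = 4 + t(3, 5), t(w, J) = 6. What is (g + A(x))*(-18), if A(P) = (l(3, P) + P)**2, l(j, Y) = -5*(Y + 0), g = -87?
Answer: -27234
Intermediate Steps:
l(j, Y) = -5*Y
x = 10 (x = 4 + 6 = 10)
A(P) = 16*P**2 (A(P) = (-5*P + P)**2 = (-4*P)**2 = 16*P**2)
(g + A(x))*(-18) = (-87 + 16*10**2)*(-18) = (-87 + 16*100)*(-18) = (-87 + 1600)*(-18) = 1513*(-18) = -27234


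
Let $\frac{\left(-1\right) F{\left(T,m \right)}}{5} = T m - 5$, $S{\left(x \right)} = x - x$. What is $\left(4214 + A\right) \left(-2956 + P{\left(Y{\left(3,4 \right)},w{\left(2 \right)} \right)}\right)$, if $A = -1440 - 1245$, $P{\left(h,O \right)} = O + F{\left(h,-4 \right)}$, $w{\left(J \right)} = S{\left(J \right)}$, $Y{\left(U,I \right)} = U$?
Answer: $-4389759$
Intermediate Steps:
$S{\left(x \right)} = 0$
$F{\left(T,m \right)} = 25 - 5 T m$ ($F{\left(T,m \right)} = - 5 \left(T m - 5\right) = - 5 \left(-5 + T m\right) = 25 - 5 T m$)
$w{\left(J \right)} = 0$
$P{\left(h,O \right)} = 25 + O + 20 h$ ($P{\left(h,O \right)} = O - \left(-25 + 5 h \left(-4\right)\right) = O + \left(25 + 20 h\right) = 25 + O + 20 h$)
$A = -2685$ ($A = -1440 - 1245 = -2685$)
$\left(4214 + A\right) \left(-2956 + P{\left(Y{\left(3,4 \right)},w{\left(2 \right)} \right)}\right) = \left(4214 - 2685\right) \left(-2956 + \left(25 + 0 + 20 \cdot 3\right)\right) = 1529 \left(-2956 + \left(25 + 0 + 60\right)\right) = 1529 \left(-2956 + 85\right) = 1529 \left(-2871\right) = -4389759$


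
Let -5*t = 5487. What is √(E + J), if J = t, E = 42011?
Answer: 2*√255710/5 ≈ 202.27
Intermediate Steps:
t = -5487/5 (t = -⅕*5487 = -5487/5 ≈ -1097.4)
J = -5487/5 ≈ -1097.4
√(E + J) = √(42011 - 5487/5) = √(204568/5) = 2*√255710/5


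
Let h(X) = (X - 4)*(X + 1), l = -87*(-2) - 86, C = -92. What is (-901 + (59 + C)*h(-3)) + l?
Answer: -1275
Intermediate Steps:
l = 88 (l = 174 - 86 = 88)
h(X) = (1 + X)*(-4 + X) (h(X) = (-4 + X)*(1 + X) = (1 + X)*(-4 + X))
(-901 + (59 + C)*h(-3)) + l = (-901 + (59 - 92)*(-4 + (-3)² - 3*(-3))) + 88 = (-901 - 33*(-4 + 9 + 9)) + 88 = (-901 - 33*14) + 88 = (-901 - 462) + 88 = -1363 + 88 = -1275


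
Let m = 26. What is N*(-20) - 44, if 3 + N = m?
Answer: -504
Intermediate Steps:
N = 23 (N = -3 + 26 = 23)
N*(-20) - 44 = 23*(-20) - 44 = -460 - 44 = -504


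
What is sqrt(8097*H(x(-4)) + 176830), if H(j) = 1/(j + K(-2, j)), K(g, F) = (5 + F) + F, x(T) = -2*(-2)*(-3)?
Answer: sqrt(169682623)/31 ≈ 420.20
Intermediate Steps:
x(T) = -12 (x(T) = 4*(-3) = -12)
K(g, F) = 5 + 2*F
H(j) = 1/(5 + 3*j) (H(j) = 1/(j + (5 + 2*j)) = 1/(5 + 3*j))
sqrt(8097*H(x(-4)) + 176830) = sqrt(8097/(5 + 3*(-12)) + 176830) = sqrt(8097/(5 - 36) + 176830) = sqrt(8097/(-31) + 176830) = sqrt(8097*(-1/31) + 176830) = sqrt(-8097/31 + 176830) = sqrt(5473633/31) = sqrt(169682623)/31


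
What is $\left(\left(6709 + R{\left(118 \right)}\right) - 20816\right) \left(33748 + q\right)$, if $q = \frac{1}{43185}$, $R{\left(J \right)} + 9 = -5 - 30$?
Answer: $- \frac{6874590616177}{14395} \approx -4.7757 \cdot 10^{8}$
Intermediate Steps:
$R{\left(J \right)} = -44$ ($R{\left(J \right)} = -9 - 35 = -44$)
$q = \frac{1}{43185} \approx 2.3156 \cdot 10^{-5}$
$\left(\left(6709 + R{\left(118 \right)}\right) - 20816\right) \left(33748 + q\right) = \left(\left(6709 - 44\right) - 20816\right) \left(33748 + \frac{1}{43185}\right) = \left(6665 - 20816\right) \frac{1457407381}{43185} = \left(-14151\right) \frac{1457407381}{43185} = - \frac{6874590616177}{14395}$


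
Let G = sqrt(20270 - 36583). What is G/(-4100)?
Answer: -I*sqrt(16313)/4100 ≈ -0.031152*I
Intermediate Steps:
G = I*sqrt(16313) (G = sqrt(-16313) = I*sqrt(16313) ≈ 127.72*I)
G/(-4100) = (I*sqrt(16313))/(-4100) = (I*sqrt(16313))*(-1/4100) = -I*sqrt(16313)/4100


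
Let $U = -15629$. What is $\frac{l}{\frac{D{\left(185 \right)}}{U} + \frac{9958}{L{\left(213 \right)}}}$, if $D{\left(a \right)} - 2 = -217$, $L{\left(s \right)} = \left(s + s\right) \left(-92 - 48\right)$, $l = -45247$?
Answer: $\frac{21087671124660}{71405491} \approx 2.9532 \cdot 10^{5}$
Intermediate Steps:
$L{\left(s \right)} = - 280 s$ ($L{\left(s \right)} = 2 s \left(-140\right) = - 280 s$)
$D{\left(a \right)} = -215$ ($D{\left(a \right)} = 2 - 217 = -215$)
$\frac{l}{\frac{D{\left(185 \right)}}{U} + \frac{9958}{L{\left(213 \right)}}} = - \frac{45247}{- \frac{215}{-15629} + \frac{9958}{\left(-280\right) 213}} = - \frac{45247}{\left(-215\right) \left(- \frac{1}{15629}\right) + \frac{9958}{-59640}} = - \frac{45247}{\frac{215}{15629} + 9958 \left(- \frac{1}{59640}\right)} = - \frac{45247}{\frac{215}{15629} - \frac{4979}{29820}} = - \frac{45247}{- \frac{71405491}{466056780}} = \left(-45247\right) \left(- \frac{466056780}{71405491}\right) = \frac{21087671124660}{71405491}$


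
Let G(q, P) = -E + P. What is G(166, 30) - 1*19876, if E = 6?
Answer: -19852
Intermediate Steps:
G(q, P) = -6 + P (G(q, P) = -1*6 + P = -6 + P)
G(166, 30) - 1*19876 = (-6 + 30) - 1*19876 = 24 - 19876 = -19852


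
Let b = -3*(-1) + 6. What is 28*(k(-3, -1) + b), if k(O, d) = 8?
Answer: 476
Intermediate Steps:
b = 9 (b = 3 + 6 = 9)
28*(k(-3, -1) + b) = 28*(8 + 9) = 28*17 = 476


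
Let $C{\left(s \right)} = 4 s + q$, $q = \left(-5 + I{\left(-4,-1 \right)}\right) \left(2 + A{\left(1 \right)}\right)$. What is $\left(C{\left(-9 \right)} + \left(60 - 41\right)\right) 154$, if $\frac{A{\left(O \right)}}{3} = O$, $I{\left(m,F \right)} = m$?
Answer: $-9548$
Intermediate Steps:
$A{\left(O \right)} = 3 O$
$q = -45$ ($q = \left(-5 - 4\right) \left(2 + 3 \cdot 1\right) = - 9 \left(2 + 3\right) = \left(-9\right) 5 = -45$)
$C{\left(s \right)} = -45 + 4 s$ ($C{\left(s \right)} = 4 s - 45 = -45 + 4 s$)
$\left(C{\left(-9 \right)} + \left(60 - 41\right)\right) 154 = \left(\left(-45 + 4 \left(-9\right)\right) + \left(60 - 41\right)\right) 154 = \left(\left(-45 - 36\right) + 19\right) 154 = \left(-81 + 19\right) 154 = \left(-62\right) 154 = -9548$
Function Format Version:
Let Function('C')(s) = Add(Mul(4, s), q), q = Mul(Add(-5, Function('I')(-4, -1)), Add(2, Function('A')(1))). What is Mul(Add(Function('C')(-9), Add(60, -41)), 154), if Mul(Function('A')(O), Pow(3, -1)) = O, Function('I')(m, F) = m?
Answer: -9548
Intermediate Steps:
Function('A')(O) = Mul(3, O)
q = -45 (q = Mul(Add(-5, -4), Add(2, Mul(3, 1))) = Mul(-9, Add(2, 3)) = Mul(-9, 5) = -45)
Function('C')(s) = Add(-45, Mul(4, s)) (Function('C')(s) = Add(Mul(4, s), -45) = Add(-45, Mul(4, s)))
Mul(Add(Function('C')(-9), Add(60, -41)), 154) = Mul(Add(Add(-45, Mul(4, -9)), Add(60, -41)), 154) = Mul(Add(Add(-45, -36), 19), 154) = Mul(Add(-81, 19), 154) = Mul(-62, 154) = -9548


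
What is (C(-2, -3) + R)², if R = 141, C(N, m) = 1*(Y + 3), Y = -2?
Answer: 20164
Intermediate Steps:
C(N, m) = 1 (C(N, m) = 1*(-2 + 3) = 1*1 = 1)
(C(-2, -3) + R)² = (1 + 141)² = 142² = 20164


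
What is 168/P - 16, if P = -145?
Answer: -2488/145 ≈ -17.159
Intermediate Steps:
168/P - 16 = 168/(-145) - 16 = 168*(-1/145) - 16 = -168/145 - 16 = -2488/145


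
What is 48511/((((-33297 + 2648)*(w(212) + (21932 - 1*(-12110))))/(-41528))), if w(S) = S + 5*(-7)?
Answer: 2014564808/1048778131 ≈ 1.9209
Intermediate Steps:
w(S) = -35 + S (w(S) = S - 35 = -35 + S)
48511/((((-33297 + 2648)*(w(212) + (21932 - 1*(-12110))))/(-41528))) = 48511/((((-33297 + 2648)*((-35 + 212) + (21932 - 1*(-12110))))/(-41528))) = 48511/((-30649*(177 + (21932 + 12110))*(-1/41528))) = 48511/((-30649*(177 + 34042)*(-1/41528))) = 48511/((-30649*34219*(-1/41528))) = 48511/((-1048778131*(-1/41528))) = 48511/(1048778131/41528) = 48511*(41528/1048778131) = 2014564808/1048778131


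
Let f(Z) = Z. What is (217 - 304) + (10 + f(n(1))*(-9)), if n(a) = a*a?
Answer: -86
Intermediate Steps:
n(a) = a²
(217 - 304) + (10 + f(n(1))*(-9)) = (217 - 304) + (10 + 1²*(-9)) = -87 + (10 + 1*(-9)) = -87 + (10 - 9) = -87 + 1 = -86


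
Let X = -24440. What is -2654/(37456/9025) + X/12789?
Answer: -153621014395/239512392 ≈ -641.39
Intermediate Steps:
-2654/(37456/9025) + X/12789 = -2654/(37456/9025) - 24440/12789 = -2654/(37456*(1/9025)) - 24440*1/12789 = -2654/37456/9025 - 24440/12789 = -2654*9025/37456 - 24440/12789 = -11976175/18728 - 24440/12789 = -153621014395/239512392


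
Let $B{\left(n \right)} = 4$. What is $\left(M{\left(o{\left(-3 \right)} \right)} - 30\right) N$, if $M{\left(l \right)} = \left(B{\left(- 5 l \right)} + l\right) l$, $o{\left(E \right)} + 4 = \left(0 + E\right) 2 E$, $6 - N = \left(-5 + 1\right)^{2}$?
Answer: $-2220$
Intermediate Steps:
$N = -10$ ($N = 6 - \left(-5 + 1\right)^{2} = 6 - \left(-4\right)^{2} = 6 - 16 = -10$)
$o{\left(E \right)} = -4 + 2 E^{2}$ ($o{\left(E \right)} = -4 + \left(0 + E\right) 2 E = -4 + E 2 E = -4 + 2 E^{2}$)
$M{\left(l \right)} = l \left(4 + l\right)$ ($M{\left(l \right)} = \left(4 + l\right) l = l \left(4 + l\right)$)
$\left(M{\left(o{\left(-3 \right)} \right)} - 30\right) N = \left(\left(-4 + 2 \left(-3\right)^{2}\right) \left(4 - \left(4 - 2 \left(-3\right)^{2}\right)\right) - 30\right) \left(-10\right) = \left(\left(-4 + 2 \cdot 9\right) \left(4 + \left(-4 + 2 \cdot 9\right)\right) - 30\right) \left(-10\right) = \left(\left(-4 + 18\right) \left(4 + \left(-4 + 18\right)\right) - 30\right) \left(-10\right) = \left(14 \left(4 + 14\right) - 30\right) \left(-10\right) = \left(14 \cdot 18 - 30\right) \left(-10\right) = \left(252 - 30\right) \left(-10\right) = 222 \left(-10\right) = -2220$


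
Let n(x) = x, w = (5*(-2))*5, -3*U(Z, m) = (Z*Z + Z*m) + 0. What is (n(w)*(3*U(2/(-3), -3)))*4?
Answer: 4400/9 ≈ 488.89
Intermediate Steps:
U(Z, m) = -Z**2/3 - Z*m/3 (U(Z, m) = -((Z*Z + Z*m) + 0)/3 = -((Z**2 + Z*m) + 0)/3 = -(Z**2 + Z*m)/3 = -Z**2/3 - Z*m/3)
w = -50 (w = -10*5 = -50)
(n(w)*(3*U(2/(-3), -3)))*4 = -150*(-2/(-3)*(2/(-3) - 3)/3)*4 = -150*(-2*(-1/3)*(2*(-1/3) - 3)/3)*4 = -150*(-1/3*(-2/3)*(-2/3 - 3))*4 = -150*(-1/3*(-2/3)*(-11/3))*4 = -150*(-22)/27*4 = -50*(-22/9)*4 = (1100/9)*4 = 4400/9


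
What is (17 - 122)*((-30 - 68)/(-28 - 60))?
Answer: -5145/44 ≈ -116.93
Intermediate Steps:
(17 - 122)*((-30 - 68)/(-28 - 60)) = -(-10290)/(-88) = -(-10290)*(-1)/88 = -105*49/44 = -5145/44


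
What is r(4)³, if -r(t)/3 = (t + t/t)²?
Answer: -421875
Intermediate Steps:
r(t) = -3*(1 + t)² (r(t) = -3*(t + t/t)² = -3*(t + 1)² = -3*(1 + t)²)
r(4)³ = (-3*(1 + 4)²)³ = (-3*5²)³ = (-3*25)³ = (-75)³ = -421875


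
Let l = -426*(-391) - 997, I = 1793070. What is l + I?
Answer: 1958639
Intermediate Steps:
l = 165569 (l = 166566 - 997 = 165569)
l + I = 165569 + 1793070 = 1958639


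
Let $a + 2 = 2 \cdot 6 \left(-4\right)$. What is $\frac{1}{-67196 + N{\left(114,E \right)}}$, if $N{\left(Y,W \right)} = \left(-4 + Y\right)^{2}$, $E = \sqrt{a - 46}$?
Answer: $- \frac{1}{55096} \approx -1.815 \cdot 10^{-5}$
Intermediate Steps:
$a = -50$ ($a = -2 + 2 \cdot 6 \left(-4\right) = -2 + 12 \left(-4\right) = -2 - 48 = -50$)
$E = 4 i \sqrt{6}$ ($E = \sqrt{-50 - 46} = \sqrt{-96} = 4 i \sqrt{6} \approx 9.798 i$)
$\frac{1}{-67196 + N{\left(114,E \right)}} = \frac{1}{-67196 + \left(-4 + 114\right)^{2}} = \frac{1}{-67196 + 110^{2}} = \frac{1}{-67196 + 12100} = \frac{1}{-55096} = - \frac{1}{55096}$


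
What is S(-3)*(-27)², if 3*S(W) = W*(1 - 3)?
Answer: 1458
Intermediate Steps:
S(W) = -2*W/3 (S(W) = (W*(1 - 3))/3 = (W*(-2))/3 = (-2*W)/3 = -2*W/3)
S(-3)*(-27)² = -⅔*(-3)*(-27)² = 2*729 = 1458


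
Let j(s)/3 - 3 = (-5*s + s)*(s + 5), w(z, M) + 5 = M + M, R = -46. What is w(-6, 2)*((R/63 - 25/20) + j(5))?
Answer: 149431/252 ≈ 592.98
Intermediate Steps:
w(z, M) = -5 + 2*M (w(z, M) = -5 + (M + M) = -5 + 2*M)
j(s) = 9 - 12*s*(5 + s) (j(s) = 9 + 3*((-5*s + s)*(s + 5)) = 9 + 3*((-4*s)*(5 + s)) = 9 + 3*(-4*s*(5 + s)) = 9 - 12*s*(5 + s))
w(-6, 2)*((R/63 - 25/20) + j(5)) = (-5 + 2*2)*((-46/63 - 25/20) + (9 - 60*5 - 12*5²)) = (-5 + 4)*((-46*1/63 - 25*1/20) + (9 - 300 - 12*25)) = -((-46/63 - 5/4) + (9 - 300 - 300)) = -(-499/252 - 591) = -1*(-149431/252) = 149431/252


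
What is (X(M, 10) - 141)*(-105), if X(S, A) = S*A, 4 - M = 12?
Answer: 23205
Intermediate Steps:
M = -8 (M = 4 - 1*12 = 4 - 12 = -8)
X(S, A) = A*S
(X(M, 10) - 141)*(-105) = (10*(-8) - 141)*(-105) = (-80 - 141)*(-105) = -221*(-105) = 23205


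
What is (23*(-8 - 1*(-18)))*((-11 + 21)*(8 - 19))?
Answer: -25300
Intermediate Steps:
(23*(-8 - 1*(-18)))*((-11 + 21)*(8 - 19)) = (23*(-8 + 18))*(10*(-11)) = (23*10)*(-110) = 230*(-110) = -25300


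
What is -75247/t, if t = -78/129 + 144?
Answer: -3235621/6166 ≈ -524.75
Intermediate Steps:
t = 6166/43 (t = (1/129)*(-78) + 144 = -26/43 + 144 = 6166/43 ≈ 143.40)
-75247/t = -75247/6166/43 = -75247*43/6166 = -3235621/6166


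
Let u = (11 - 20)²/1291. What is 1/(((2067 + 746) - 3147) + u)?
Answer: -1291/431113 ≈ -0.0029946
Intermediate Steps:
u = 81/1291 (u = (-9)²*(1/1291) = 81*(1/1291) = 81/1291 ≈ 0.062742)
1/(((2067 + 746) - 3147) + u) = 1/(((2067 + 746) - 3147) + 81/1291) = 1/((2813 - 3147) + 81/1291) = 1/(-334 + 81/1291) = 1/(-431113/1291) = -1291/431113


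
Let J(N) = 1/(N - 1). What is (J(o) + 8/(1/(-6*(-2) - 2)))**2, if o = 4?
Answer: 58081/9 ≈ 6453.4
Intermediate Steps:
J(N) = 1/(-1 + N)
(J(o) + 8/(1/(-6*(-2) - 2)))**2 = (1/(-1 + 4) + 8/(1/(-6*(-2) - 2)))**2 = (1/3 + 8/(1/(12 - 2)))**2 = (1/3 + 8/(1/10))**2 = (1/3 + 8*10)**2 = (1/3 + 80)**2 = (241/3)**2 = 58081/9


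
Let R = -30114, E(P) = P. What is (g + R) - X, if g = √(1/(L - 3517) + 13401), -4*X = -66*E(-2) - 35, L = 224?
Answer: -120359/4 + 2*√36329604289/3293 ≈ -29974.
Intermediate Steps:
X = -97/4 (X = -(-66*(-2) - 35)/4 = -(132 - 35)/4 = -¼*97 = -97/4 ≈ -24.250)
g = 2*√36329604289/3293 (g = √(1/(224 - 3517) + 13401) = √(1/(-3293) + 13401) = √(-1/3293 + 13401) = √(44129492/3293) = 2*√36329604289/3293 ≈ 115.76)
(g + R) - X = (2*√36329604289/3293 - 30114) - 1*(-97/4) = (-30114 + 2*√36329604289/3293) + 97/4 = -120359/4 + 2*√36329604289/3293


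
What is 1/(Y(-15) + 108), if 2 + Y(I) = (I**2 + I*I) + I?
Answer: 1/541 ≈ 0.0018484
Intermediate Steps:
Y(I) = -2 + I + 2*I**2 (Y(I) = -2 + ((I**2 + I*I) + I) = -2 + ((I**2 + I**2) + I) = -2 + (2*I**2 + I) = -2 + (I + 2*I**2) = -2 + I + 2*I**2)
1/(Y(-15) + 108) = 1/((-2 - 15 + 2*(-15)**2) + 108) = 1/((-2 - 15 + 2*225) + 108) = 1/((-2 - 15 + 450) + 108) = 1/(433 + 108) = 1/541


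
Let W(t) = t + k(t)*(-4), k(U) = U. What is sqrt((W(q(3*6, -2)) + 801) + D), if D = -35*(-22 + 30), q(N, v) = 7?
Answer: 10*sqrt(5) ≈ 22.361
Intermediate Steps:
W(t) = -3*t (W(t) = t + t*(-4) = t - 4*t = -3*t)
D = -280 (D = -35*8 = -280)
sqrt((W(q(3*6, -2)) + 801) + D) = sqrt((-3*7 + 801) - 280) = sqrt((-21 + 801) - 280) = sqrt(780 - 280) = sqrt(500) = 10*sqrt(5)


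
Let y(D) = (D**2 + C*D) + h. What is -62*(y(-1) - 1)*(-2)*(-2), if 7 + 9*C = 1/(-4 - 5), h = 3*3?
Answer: -196664/81 ≈ -2427.9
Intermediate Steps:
h = 9
C = -64/81 (C = -7/9 + 1/(9*(-4 - 5)) = -7/9 + (1/9)/(-9) = -7/9 + (1/9)*(-1/9) = -7/9 - 1/81 = -64/81 ≈ -0.79012)
y(D) = 9 + D**2 - 64*D/81 (y(D) = (D**2 - 64*D/81) + 9 = 9 + D**2 - 64*D/81)
-62*(y(-1) - 1)*(-2)*(-2) = -62*((9 + (-1)**2 - 64/81*(-1)) - 1)*(-2)*(-2) = -62*((9 + 1 + 64/81) - 1)*(-2)*(-2) = -62*(874/81 - 1)*(-2)*(-2) = -49166*(-2)/81*(-2) = -62*(-1586/81)*(-2) = (98332/81)*(-2) = -196664/81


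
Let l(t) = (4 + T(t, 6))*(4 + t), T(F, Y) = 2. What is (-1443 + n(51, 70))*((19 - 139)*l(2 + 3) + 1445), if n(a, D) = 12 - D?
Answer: 7557535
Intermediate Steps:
l(t) = 24 + 6*t (l(t) = (4 + 2)*(4 + t) = 6*(4 + t) = 24 + 6*t)
(-1443 + n(51, 70))*((19 - 139)*l(2 + 3) + 1445) = (-1443 + (12 - 1*70))*((19 - 139)*(24 + 6*(2 + 3)) + 1445) = (-1443 + (12 - 70))*(-120*(24 + 6*5) + 1445) = (-1443 - 58)*(-120*(24 + 30) + 1445) = -1501*(-120*54 + 1445) = -1501*(-6480 + 1445) = -1501*(-5035) = 7557535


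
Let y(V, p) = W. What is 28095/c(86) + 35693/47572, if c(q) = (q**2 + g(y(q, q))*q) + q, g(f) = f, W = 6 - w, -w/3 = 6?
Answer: 39934779/10812436 ≈ 3.6934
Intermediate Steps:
w = -18 (w = -3*6 = -18)
W = 24 (W = 6 - 1*(-18) = 6 + 18 = 24)
y(V, p) = 24
c(q) = q**2 + 25*q (c(q) = (q**2 + 24*q) + q = q**2 + 25*q)
28095/c(86) + 35693/47572 = 28095/((86*(25 + 86))) + 35693/47572 = 28095/((86*111)) + 35693*(1/47572) = 28095/9546 + 5099/6796 = 28095*(1/9546) + 5099/6796 = 9365/3182 + 5099/6796 = 39934779/10812436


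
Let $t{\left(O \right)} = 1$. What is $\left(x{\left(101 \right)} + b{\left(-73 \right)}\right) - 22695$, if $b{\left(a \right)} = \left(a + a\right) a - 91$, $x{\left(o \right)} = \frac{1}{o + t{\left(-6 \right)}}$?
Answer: $- \frac{1237055}{102} \approx -12128.0$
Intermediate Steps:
$x{\left(o \right)} = \frac{1}{1 + o}$ ($x{\left(o \right)} = \frac{1}{o + 1} = \frac{1}{1 + o}$)
$b{\left(a \right)} = -91 + 2 a^{2}$ ($b{\left(a \right)} = 2 a a - 91 = 2 a^{2} - 91 = -91 + 2 a^{2}$)
$\left(x{\left(101 \right)} + b{\left(-73 \right)}\right) - 22695 = \left(\frac{1}{1 + 101} - \left(91 - 2 \left(-73\right)^{2}\right)\right) - 22695 = \left(\frac{1}{102} + \left(-91 + 2 \cdot 5329\right)\right) - 22695 = \left(\frac{1}{102} + \left(-91 + 10658\right)\right) - 22695 = \left(\frac{1}{102} + 10567\right) - 22695 = \frac{1077835}{102} - 22695 = - \frac{1237055}{102}$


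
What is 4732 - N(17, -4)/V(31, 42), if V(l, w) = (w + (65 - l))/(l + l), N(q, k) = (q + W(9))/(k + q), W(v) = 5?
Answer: 1168463/247 ≈ 4730.6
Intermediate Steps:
N(q, k) = (5 + q)/(k + q) (N(q, k) = (q + 5)/(k + q) = (5 + q)/(k + q))
V(l, w) = (65 + w - l)/(2*l) (V(l, w) = (65 + w - l)/((2*l)) = (65 + w - l)*(1/(2*l)) = (65 + w - l)/(2*l))
4732 - N(17, -4)/V(31, 42) = 4732 - (5 + 17)/(-4 + 17)/((1/2)*(65 + 42 - 1*31)/31) = 4732 - 22/13/((1/2)*(1/31)*(65 + 42 - 31)) = 4732 - (1/13)*22/((1/2)*(1/31)*76) = 4732 - 22/(13*38/31) = 4732 - 22*31/(13*38) = 4732 - 1*341/247 = 4732 - 341/247 = 1168463/247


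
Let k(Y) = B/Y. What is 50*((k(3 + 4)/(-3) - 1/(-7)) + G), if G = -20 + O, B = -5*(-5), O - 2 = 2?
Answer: -17900/21 ≈ -852.38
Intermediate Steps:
O = 4 (O = 2 + 2 = 4)
B = 25
G = -16 (G = -20 + 4 = -16)
k(Y) = 25/Y
50*((k(3 + 4)/(-3) - 1/(-7)) + G) = 50*(((25/(3 + 4))/(-3) - 1/(-7)) - 16) = 50*(((25/7)*(-⅓) - 1*(-⅐)) - 16) = 50*(((25*(⅐))*(-⅓) + ⅐) - 16) = 50*(((25/7)*(-⅓) + ⅐) - 16) = 50*((-25/21 + ⅐) - 16) = 50*(-22/21 - 16) = 50*(-358/21) = -17900/21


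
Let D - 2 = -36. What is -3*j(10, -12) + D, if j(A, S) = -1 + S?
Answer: 5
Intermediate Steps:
D = -34 (D = 2 - 36 = -34)
-3*j(10, -12) + D = -3*(-1 - 12) - 34 = -3*(-13) - 34 = 39 - 34 = 5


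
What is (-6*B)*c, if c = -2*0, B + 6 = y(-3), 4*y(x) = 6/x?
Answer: 0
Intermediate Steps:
y(x) = 3/(2*x) (y(x) = (6/x)/4 = 3/(2*x))
B = -13/2 (B = -6 + (3/2)/(-3) = -6 + (3/2)*(-⅓) = -6 - ½ = -13/2 ≈ -6.5000)
c = 0
(-6*B)*c = -6*(-13/2)*0 = 39*0 = 0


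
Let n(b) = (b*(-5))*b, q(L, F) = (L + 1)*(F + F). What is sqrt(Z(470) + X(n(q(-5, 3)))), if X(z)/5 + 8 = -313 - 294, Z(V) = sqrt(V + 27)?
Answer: sqrt(-3075 + sqrt(497)) ≈ 55.251*I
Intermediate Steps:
q(L, F) = 2*F*(1 + L) (q(L, F) = (1 + L)*(2*F) = 2*F*(1 + L))
n(b) = -5*b**2 (n(b) = (-5*b)*b = -5*b**2)
Z(V) = sqrt(27 + V)
X(z) = -3075 (X(z) = -40 + 5*(-313 - 294) = -40 + 5*(-607) = -40 - 3035 = -3075)
sqrt(Z(470) + X(n(q(-5, 3)))) = sqrt(sqrt(27 + 470) - 3075) = sqrt(sqrt(497) - 3075) = sqrt(-3075 + sqrt(497))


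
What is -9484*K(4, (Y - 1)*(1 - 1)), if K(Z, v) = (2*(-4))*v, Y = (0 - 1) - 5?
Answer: 0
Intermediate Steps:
Y = -6 (Y = -1 - 5 = -6)
K(Z, v) = -8*v
-9484*K(4, (Y - 1)*(1 - 1)) = -(-75872)*(-6 - 1)*(1 - 1) = -(-75872)*(-7*0) = -(-75872)*0 = -9484*0 = 0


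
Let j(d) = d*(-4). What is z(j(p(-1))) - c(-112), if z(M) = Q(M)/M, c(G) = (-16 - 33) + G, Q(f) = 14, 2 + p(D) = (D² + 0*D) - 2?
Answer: 973/6 ≈ 162.17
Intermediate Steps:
p(D) = -4 + D² (p(D) = -2 + ((D² + 0*D) - 2) = -2 + ((D² + 0) - 2) = -2 + (D² - 2) = -2 + (-2 + D²) = -4 + D²)
j(d) = -4*d
c(G) = -49 + G
z(M) = 14/M
z(j(p(-1))) - c(-112) = 14/((-4*(-4 + (-1)²))) - (-49 - 112) = 14/((-4*(-4 + 1))) - 1*(-161) = 14/((-4*(-3))) + 161 = 14/12 + 161 = 14*(1/12) + 161 = 7/6 + 161 = 973/6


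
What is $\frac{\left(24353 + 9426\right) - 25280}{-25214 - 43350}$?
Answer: $- \frac{8499}{68564} \approx -0.12396$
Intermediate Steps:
$\frac{\left(24353 + 9426\right) - 25280}{-25214 - 43350} = \frac{33779 - 25280}{-68564} = 8499 \left(- \frac{1}{68564}\right) = - \frac{8499}{68564}$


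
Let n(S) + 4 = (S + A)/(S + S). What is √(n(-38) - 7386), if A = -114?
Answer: 2*I*√1847 ≈ 85.953*I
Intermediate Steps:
n(S) = -4 + (-114 + S)/(2*S) (n(S) = -4 + (S - 114)/(S + S) = -4 + (-114 + S)/((2*S)) = -4 + (-114 + S)*(1/(2*S)) = -4 + (-114 + S)/(2*S))
√(n(-38) - 7386) = √((-7/2 - 57/(-38)) - 7386) = √((-7/2 - 57*(-1/38)) - 7386) = √((-7/2 + 3/2) - 7386) = √(-2 - 7386) = √(-7388) = 2*I*√1847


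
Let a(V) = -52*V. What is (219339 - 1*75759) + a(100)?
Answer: 138380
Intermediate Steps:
(219339 - 1*75759) + a(100) = (219339 - 1*75759) - 52*100 = (219339 - 75759) - 5200 = 143580 - 5200 = 138380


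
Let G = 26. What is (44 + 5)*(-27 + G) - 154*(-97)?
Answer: 14889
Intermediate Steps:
(44 + 5)*(-27 + G) - 154*(-97) = (44 + 5)*(-27 + 26) - 154*(-97) = 49*(-1) + 14938 = -49 + 14938 = 14889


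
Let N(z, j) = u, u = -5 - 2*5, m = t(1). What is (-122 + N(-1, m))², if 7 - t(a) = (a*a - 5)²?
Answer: 18769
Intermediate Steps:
t(a) = 7 - (-5 + a²)² (t(a) = 7 - (a*a - 5)² = 7 - (a² - 5)² = 7 - (-5 + a²)²)
m = -9 (m = 7 - (-5 + 1²)² = 7 - (-5 + 1)² = 7 - 1*(-4)² = 7 - 1*16 = 7 - 16 = -9)
u = -15 (u = -5 - 10 = -15)
N(z, j) = -15
(-122 + N(-1, m))² = (-122 - 15)² = (-137)² = 18769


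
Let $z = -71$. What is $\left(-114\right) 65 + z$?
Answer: $-7481$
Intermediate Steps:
$\left(-114\right) 65 + z = \left(-114\right) 65 - 71 = -7410 - 71 = -7481$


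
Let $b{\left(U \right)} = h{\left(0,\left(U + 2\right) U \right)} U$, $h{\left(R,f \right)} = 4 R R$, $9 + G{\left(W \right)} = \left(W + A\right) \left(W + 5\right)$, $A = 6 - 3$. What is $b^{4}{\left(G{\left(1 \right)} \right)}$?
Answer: $0$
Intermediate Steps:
$A = 3$ ($A = 6 - 3 = 3$)
$G{\left(W \right)} = -9 + \left(3 + W\right) \left(5 + W\right)$ ($G{\left(W \right)} = -9 + \left(W + 3\right) \left(W + 5\right) = -9 + \left(3 + W\right) \left(5 + W\right)$)
$h{\left(R,f \right)} = 4 R^{2}$
$b{\left(U \right)} = 0$ ($b{\left(U \right)} = 4 \cdot 0^{2} U = 4 \cdot 0 U = 0 U = 0$)
$b^{4}{\left(G{\left(1 \right)} \right)} = 0^{4} = 0$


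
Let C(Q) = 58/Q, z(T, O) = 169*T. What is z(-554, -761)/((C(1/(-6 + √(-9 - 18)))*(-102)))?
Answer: -46813/31059 - 46813*I*√3/62118 ≈ -1.5072 - 1.3053*I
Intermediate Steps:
z(-554, -761)/((C(1/(-6 + √(-9 - 18)))*(-102))) = (169*(-554))/(((58/(1/(-6 + √(-9 - 18))))*(-102))) = -93626*(-1/(5916*(-6 + √(-27)))) = -93626*(-1/(5916*(-6 + 3*I*√3))) = -93626*(-1/(102*(-348 + 174*I*√3))) = -93626/(35496 - 17748*I*√3)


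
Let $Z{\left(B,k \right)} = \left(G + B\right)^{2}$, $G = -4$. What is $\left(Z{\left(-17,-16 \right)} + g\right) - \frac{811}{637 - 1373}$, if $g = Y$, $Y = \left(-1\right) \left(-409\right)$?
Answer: $\frac{626411}{736} \approx 851.1$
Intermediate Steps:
$Y = 409$
$g = 409$
$Z{\left(B,k \right)} = \left(-4 + B\right)^{2}$
$\left(Z{\left(-17,-16 \right)} + g\right) - \frac{811}{637 - 1373} = \left(\left(-4 - 17\right)^{2} + 409\right) - \frac{811}{637 - 1373} = \left(\left(-21\right)^{2} + 409\right) - \frac{811}{-736} = \left(441 + 409\right) - - \frac{811}{736} = 850 + \frac{811}{736} = \frac{626411}{736}$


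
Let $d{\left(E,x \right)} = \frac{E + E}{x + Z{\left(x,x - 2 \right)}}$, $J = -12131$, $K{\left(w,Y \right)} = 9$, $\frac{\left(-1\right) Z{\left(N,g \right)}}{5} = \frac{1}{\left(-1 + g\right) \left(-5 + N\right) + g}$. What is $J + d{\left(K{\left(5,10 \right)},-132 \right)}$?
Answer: $- \frac{29401713565}{2423657} \approx -12131.0$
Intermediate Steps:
$Z{\left(N,g \right)} = - \frac{5}{g + \left(-1 + g\right) \left(-5 + N\right)}$ ($Z{\left(N,g \right)} = - \frac{5}{\left(-1 + g\right) \left(-5 + N\right) + g} = - \frac{5}{g + \left(-1 + g\right) \left(-5 + N\right)}$)
$d{\left(E,x \right)} = \frac{2 E}{x - \frac{5}{13 - 5 x + x \left(-2 + x\right)}}$ ($d{\left(E,x \right)} = \frac{E + E}{x - \frac{5}{5 - x - 4 \left(x - 2\right) + x \left(x - 2\right)}} = \frac{2 E}{x - \frac{5}{5 - x - 4 \left(-2 + x\right) + x \left(-2 + x\right)}} = \frac{2 E}{x - \frac{5}{5 - x - \left(-8 + 4 x\right) + x \left(-2 + x\right)}} = \frac{2 E}{x - \frac{5}{13 - 5 x + x \left(-2 + x\right)}}$)
$J + d{\left(K{\left(5,10 \right)},-132 \right)} = -12131 + 2 \cdot 9 \frac{1}{-5 + \left(-132\right)^{3} - 7 \left(-132\right)^{2} + 13 \left(-132\right)} \left(13 + \left(-132\right)^{2} - -924\right) = -12131 + 2 \cdot 9 \frac{1}{-5 - 2299968 - 121968 - 1716} \left(13 + 17424 + 924\right) = -12131 + 2 \cdot 9 \frac{1}{-5 - 2299968 - 121968 - 1716} \cdot 18361 = -12131 + 2 \cdot 9 \frac{1}{-2423657} \cdot 18361 = -12131 + 2 \cdot 9 \left(- \frac{1}{2423657}\right) 18361 = -12131 - \frac{330498}{2423657} = - \frac{29401713565}{2423657}$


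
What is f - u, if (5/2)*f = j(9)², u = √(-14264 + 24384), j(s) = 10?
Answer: 40 - 2*√2530 ≈ -60.598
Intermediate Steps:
u = 2*√2530 (u = √10120 = 2*√2530 ≈ 100.60)
f = 40 (f = (⅖)*10² = (⅖)*100 = 40)
f - u = 40 - 2*√2530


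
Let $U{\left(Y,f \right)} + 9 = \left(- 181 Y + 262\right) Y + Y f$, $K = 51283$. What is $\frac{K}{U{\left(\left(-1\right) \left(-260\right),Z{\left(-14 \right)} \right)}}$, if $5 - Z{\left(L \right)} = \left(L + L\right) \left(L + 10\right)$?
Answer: $- \frac{51283}{12195309} \approx -0.0042051$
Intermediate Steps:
$Z{\left(L \right)} = 5 - 2 L \left(10 + L\right)$ ($Z{\left(L \right)} = 5 - \left(L + L\right) \left(L + 10\right) = 5 - 2 L \left(10 + L\right)$)
$U{\left(Y,f \right)} = -9 + Y f + Y \left(262 - 181 Y\right)$ ($U{\left(Y,f \right)} = -9 + \left(\left(- 181 Y + 262\right) Y + Y f\right) = -9 + \left(\left(262 - 181 Y\right) Y + Y f\right) = -9 + \left(Y \left(262 - 181 Y\right) + Y f\right) = -9 + \left(Y f + Y \left(262 - 181 Y\right)\right) = -9 + Y f + Y \left(262 - 181 Y\right)$)
$\frac{K}{U{\left(\left(-1\right) \left(-260\right),Z{\left(-14 \right)} \right)}} = \frac{51283}{-9 - 181 \left(\left(-1\right) \left(-260\right)\right)^{2} + 262 \left(\left(-1\right) \left(-260\right)\right) + \left(-1\right) \left(-260\right) \left(5 - -280 - 2 \left(-14\right)^{2}\right)} = \frac{51283}{-9 - 181 \cdot 260^{2} + 262 \cdot 260 + 260 \left(5 + 280 - 392\right)} = \frac{51283}{-9 - 12235600 + 68120 + 260 \left(5 + 280 - 392\right)} = \frac{51283}{-9 - 12235600 + 68120 + 260 \left(-107\right)} = \frac{51283}{-9 - 12235600 + 68120 - 27820} = \frac{51283}{-12195309} = 51283 \left(- \frac{1}{12195309}\right) = - \frac{51283}{12195309}$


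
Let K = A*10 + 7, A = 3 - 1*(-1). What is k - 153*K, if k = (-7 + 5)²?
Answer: -7187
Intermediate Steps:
A = 4 (A = 3 + 1 = 4)
K = 47 (K = 4*10 + 7 = 40 + 7 = 47)
k = 4 (k = (-2)² = 4)
k - 153*K = 4 - 153*47 = 4 - 7191 = -7187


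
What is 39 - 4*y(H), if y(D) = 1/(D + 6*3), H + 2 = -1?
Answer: 581/15 ≈ 38.733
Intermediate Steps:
H = -3 (H = -2 - 1 = -3)
y(D) = 1/(18 + D) (y(D) = 1/(D + 18) = 1/(18 + D))
39 - 4*y(H) = 39 - 4/(18 - 3) = 39 - 4/15 = 581/15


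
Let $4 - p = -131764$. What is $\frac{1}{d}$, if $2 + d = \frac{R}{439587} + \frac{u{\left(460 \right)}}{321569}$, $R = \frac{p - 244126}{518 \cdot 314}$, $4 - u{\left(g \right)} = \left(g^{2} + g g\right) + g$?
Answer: $- \frac{11496044274195978}{38137746066092279} \approx -0.30143$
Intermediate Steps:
$p = 131768$ ($p = 4 - -131764 = 4 + 131764 = 131768$)
$u{\left(g \right)} = 4 - g - 2 g^{2}$ ($u{\left(g \right)} = 4 - \left(\left(g^{2} + g g\right) + g\right) = 4 - \left(\left(g^{2} + g^{2}\right) + g\right) = 4 - \left(2 g^{2} + g\right) = 4 - \left(g + 2 g^{2}\right) = 4 - g - 2 g^{2}$)
$R = - \frac{56179}{81326}$ ($R = \frac{131768 - 244126}{518 \cdot 314} = - \frac{112358}{162652} = \left(-112358\right) \frac{1}{162652} = - \frac{56179}{81326} \approx -0.69079$)
$d = - \frac{38137746066092279}{11496044274195978}$ ($d = -2 + \left(- \frac{56179}{81326 \cdot 439587} + \frac{4 - 460 - 2 \cdot 460^{2}}{321569}\right) = -2 + \left(\left(- \frac{56179}{81326}\right) \frac{1}{439587} + \left(4 - 460 - 423200\right) \frac{1}{321569}\right) = -2 + \left(- \frac{56179}{35749852362} + \left(4 - 460 - 423200\right) \frac{1}{321569}\right) = -2 - \frac{15145657517700323}{11496044274195978} = - \frac{38137746066092279}{11496044274195978} \approx -3.3175$)
$\frac{1}{d} = \frac{1}{- \frac{38137746066092279}{11496044274195978}} = - \frac{11496044274195978}{38137746066092279}$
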